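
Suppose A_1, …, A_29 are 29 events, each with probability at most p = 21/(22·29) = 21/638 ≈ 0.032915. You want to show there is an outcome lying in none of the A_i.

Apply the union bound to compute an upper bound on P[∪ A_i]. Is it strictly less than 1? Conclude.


Union bound: P[∪_{i=1}^{29} A_i] ≤ Σ_i P[A_i] ≤ 29·p = 29·(21/638) = 21/22.
Numerically: 21/22 ≈ 0.954545.
Is 21/22 < 1? YES.
Since P[∪ A_i] ≤ 21/22 < 1, the complement has P[∩ A_i^c] ≥ 1 − 21/22 = 1/22 > 0, so some outcome avoids every A_i.

29·p = 21/22 ≈ 0.954545; existence CERTIFIED by the union bound.


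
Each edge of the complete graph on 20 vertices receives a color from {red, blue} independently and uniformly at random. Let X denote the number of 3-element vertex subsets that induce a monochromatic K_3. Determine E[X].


Let X = Σ_S X_S over the C(20, 3) = 1140 subsets S of size 3, where X_S = 1 if the K_3 on S is monochromatic.
For a fixed S, the K_3 on S has C(3, 2) = 3 edges. P[all 3 edges red] = (1/2)^3, and likewise for blue, so P[monochromatic] = 2·(1/2)^3 = 2^{1 − 3} = 1/4.
Summing: E[X] = C(20, 3) · 2^{1 − 3} = 1140 · 1/4 = 285.
Numerically: E[X] ≈ 285.000000.

E[X] = C(20,3)·2^(1−C(3,2)) = 285 ≈ 285.000000.


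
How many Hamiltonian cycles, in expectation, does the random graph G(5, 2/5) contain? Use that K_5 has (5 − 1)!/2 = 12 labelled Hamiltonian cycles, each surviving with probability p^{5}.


K_5 has (5 − 1)!/2 = 12 labelled Hamiltonian cycles.
For each such Hamiltonian cycle H, let X_H = 1 if all 5 edges of H are present in G. Then P[X_H = 1] = p^{5} = (2/5)^{5} = 32/3125.
By linearity: E[X] = Σ_H E[X_H] = 12 · p^{5} = 12 · 32/3125 = 384/3125.
Numerically: E[X] ≈ 0.123.

E[X] = 12 · (2/5)^{5} = 384/3125 ≈ 0.123.


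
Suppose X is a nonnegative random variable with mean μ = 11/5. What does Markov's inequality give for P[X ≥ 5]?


μ = E[X] = 11/5, a = 5.
Markov: P[X ≥ 5] ≤ μ/a = (11/5)/5 = 11/25.
Numerically: ≈ 0.4400.
(Since a = 5 > μ = 2.2000, the bound 11/25 is < 1 and informative.)

P[X ≥ 5] ≤ 11/25 ≈ 0.4400.


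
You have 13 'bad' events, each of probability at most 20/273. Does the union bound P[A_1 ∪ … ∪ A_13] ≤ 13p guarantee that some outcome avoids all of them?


Union bound: P[∪_{i=1}^{13} A_i] ≤ Σ_i P[A_i] ≤ 13·p = 13·(20/273) = 20/21.
Numerically: 20/21 ≈ 0.95238.
Is 20/21 < 1? YES.
Since P[∪ A_i] ≤ 20/21 < 1, the complement has P[∩ A_i^c] ≥ 1 − 20/21 = 1/21 > 0, so some outcome avoids every A_i.

13·p = 20/21 ≈ 0.95238; existence CERTIFIED by the union bound.


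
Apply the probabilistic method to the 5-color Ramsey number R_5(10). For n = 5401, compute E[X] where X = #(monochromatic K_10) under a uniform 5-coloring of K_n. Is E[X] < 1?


E[X] = C(5401, 10) · 5^{1 − 45} = 5772423232412011351582235732760 · 5^{−44} = 5772423232412011351582235732760/5684341886080801486968994140625.
As a reduced fraction: E[X] = 1154484646482402270316447146552/1136868377216160297393798828125 ≈ 1.0155.
Is E[X] < 1? NO.
Since E[X] ≥ 1, the first-moment bound is inconclusive at n = 5401; it does NOT by itself certify R_5(10) > 5401.

E[X] = 1154484646482402270316447146552/1136868377216160297393798828125 ≈ 1.0155; E[X] ≥ 1; first-moment method inconclusive here.


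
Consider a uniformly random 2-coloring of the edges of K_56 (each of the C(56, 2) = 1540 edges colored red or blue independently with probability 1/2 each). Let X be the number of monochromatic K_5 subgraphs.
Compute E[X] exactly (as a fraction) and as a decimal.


Let X = Σ_S X_S over the C(56, 5) = 3819816 subsets S of size 5, where X_S = 1 if the K_5 on S is monochromatic.
For a fixed S, the K_5 on S has C(5, 2) = 10 edges. P[all 10 edges red] = (1/2)^10, and likewise for blue, so P[monochromatic] = 2·(1/2)^10 = 2^{1 − 10} = 1/512.
Summing: E[X] = C(56, 5) · 2^{1 − 10} = 3819816 · 1/512 = 477477/64.
Numerically: E[X] ≈ 7460.578125.

E[X] = C(56,5)·2^(1−C(5,2)) = 477477/64 ≈ 7460.578125.


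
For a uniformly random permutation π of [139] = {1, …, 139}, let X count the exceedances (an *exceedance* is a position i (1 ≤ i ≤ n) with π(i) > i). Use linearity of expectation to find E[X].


Write X = Σ_{i=1}^{139} X_i, where X_i = 1_{π(i) > i}.
For each fixed i, π(i) is uniform over {1, …, 139} (marginal of a uniform permutation), so P[π(i) > i] = (n − i)/n. Summing: Σ_{i=1}^{139} (n − i)/n = (0 + 1 + … + 138)/139 = 139(139 − 1)/(2·139) = (139 − 1)/2.
Hence E[X] = Σ_{i=1}^{139} (139 − i)/139 = 69 ≈ 69.00000.

E[X] = 69 = 69.00000.


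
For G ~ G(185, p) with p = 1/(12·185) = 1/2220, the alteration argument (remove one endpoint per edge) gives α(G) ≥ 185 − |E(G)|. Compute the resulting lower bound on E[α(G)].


E[|E(G)|] = C(185, 2)·p = 17020 · (1/2220) = 23/3.
E[α(G)] ≥ n − E[|E(G)|] = 185 − 23/3 = 532/3.
Numerically: ≈ 177.333.
(This is only a lower bound; the true E[α(G)] may be larger.)

E[α(G)] ≥ 532/3 ≈ 177.333.


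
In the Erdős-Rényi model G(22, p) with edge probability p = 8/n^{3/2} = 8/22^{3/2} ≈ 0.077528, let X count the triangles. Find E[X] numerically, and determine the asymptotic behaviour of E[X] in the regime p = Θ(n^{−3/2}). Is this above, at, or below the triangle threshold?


Number of potential triangles: C(22, 3) = 1540.
Each occurs with probability p³ ≈ (0.077528)³ ≈ 4.6598067e-04.
By linearity: E[X] = C(22, 3)·p³ ≈ 1540 · 4.6598067e-04 ≈ 0.71761.
Since α = 3/2 > 1, p = c/n^{3/2} = o(1/n) is below the triangle threshold p ~ 1/n. Asymptotically E[X] ~ (c³/6)·n^{3(1−α)} = (8³/6)·n^{-1.5} → 0, so by Markov's inequality G has no triangles w.h.p.

E[X] ≈ 0.71761; in regime p = Θ(1/n^{3/2}) E[X] tends to 0 (below the triangle threshold p ~ 1/n).


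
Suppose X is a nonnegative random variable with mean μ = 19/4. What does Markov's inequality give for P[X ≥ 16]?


μ = E[X] = 19/4, a = 16.
Markov: P[X ≥ 16] ≤ μ/a = (19/4)/16 = 19/64.
Numerically: ≈ 0.296875.
(Since a = 16 > μ = 4.750000, the bound 19/64 is < 1 and informative.)

P[X ≥ 16] ≤ 19/64 ≈ 0.296875.


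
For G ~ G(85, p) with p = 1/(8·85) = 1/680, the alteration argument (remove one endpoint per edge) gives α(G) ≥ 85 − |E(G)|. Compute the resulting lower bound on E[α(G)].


E[|E(G)|] = C(85, 2)·p = 3570 · (1/680) = 21/4.
E[α(G)] ≥ n − E[|E(G)|] = 85 − 21/4 = 319/4.
Numerically: ≈ 79.75000.
(This is only a lower bound; the true E[α(G)] may be larger.)

E[α(G)] ≥ 319/4 ≈ 79.75000.


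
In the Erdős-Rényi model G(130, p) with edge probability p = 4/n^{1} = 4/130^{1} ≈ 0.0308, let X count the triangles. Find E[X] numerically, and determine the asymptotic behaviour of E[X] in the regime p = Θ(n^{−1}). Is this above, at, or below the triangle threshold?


Number of potential triangles: C(130, 3) = 357760.
Each occurs with probability p³ ≈ (0.0308)³ ≈ 2.91306e-05.
By linearity: E[X] = C(130, 3)·p³ ≈ 357760 · 2.91306e-05 ≈ 10.422.
Here α = 1, so p = 4/n is exactly at the triangle threshold p ~ 1/n. Asymptotically E[X] → c³/6 = 4³/6 = 32/3 ≈ 10.667, a bounded constant. In this regime the triangle count is asymptotically Poisson(c³/6).

E[X] ≈ 10.422; in regime p = Θ(1/n^{1}) E[X] stays bounded (at the triangle threshold p ~ 1/n).


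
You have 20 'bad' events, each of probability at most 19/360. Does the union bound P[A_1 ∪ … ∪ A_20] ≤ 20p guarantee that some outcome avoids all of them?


Union bound: P[∪_{i=1}^{20} A_i] ≤ Σ_i P[A_i] ≤ 20·p = 20·(19/360) = 19/18.
Numerically: 19/18 ≈ 1.05556.
Is 19/18 < 1? NO.
Since the bound 19/18 is ≥ 1, the union bound is uninformative here; it does NOT by itself certify existence.

20·p = 19/18 ≈ 1.05556; existence NOT certified by the union bound.


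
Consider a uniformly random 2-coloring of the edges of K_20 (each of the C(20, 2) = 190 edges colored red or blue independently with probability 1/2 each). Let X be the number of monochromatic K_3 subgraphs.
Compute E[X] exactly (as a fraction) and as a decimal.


Let X = Σ_S X_S over the C(20, 3) = 1140 subsets S of size 3, where X_S = 1 if the K_3 on S is monochromatic.
For a fixed S, the K_3 on S has C(3, 2) = 3 edges. P[all 3 edges red] = (1/2)^3, and likewise for blue, so P[monochromatic] = 2·(1/2)^3 = 2^{1 − 3} = 1/4.
Summing: E[X] = C(20, 3) · 2^{1 − 3} = 1140 · 1/4 = 285.
Numerically: E[X] ≈ 285.00000.

E[X] = C(20,3)·2^(1−C(3,2)) = 285 ≈ 285.00000.


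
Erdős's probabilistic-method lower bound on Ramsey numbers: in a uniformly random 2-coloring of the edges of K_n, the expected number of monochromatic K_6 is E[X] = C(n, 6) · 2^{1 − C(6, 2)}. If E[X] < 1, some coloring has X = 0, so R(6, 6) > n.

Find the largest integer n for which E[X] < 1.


We need C(n, 6) · 2^{1 − 15} < 1, i.e. C(n, 6) < 2^{15 − 1} = 16384.
Check values of n near the boundary:
  n = 15: C(15, 6) = 5005; 5005 < 16384? YES
  n = 16: C(16, 6) = 8008; 8008 < 16384? YES
  n = 17: C(17, 6) = 12376; 12376 < 16384? YES
  n = 18: C(18, 6) = 18564; 18564 < 16384? NO
  n = 19: C(19, 6) = 27132; 27132 < 16384? NO
The largest n with C(n, 6) < 16384 is n = 17 (where E[X] = 1547/2048 ≈ 0.7554). Hence R(6, 6) > 17, i.e. R(6, 6) ≥ 18.

Largest n = 17; hence R(6, 6) > 17.


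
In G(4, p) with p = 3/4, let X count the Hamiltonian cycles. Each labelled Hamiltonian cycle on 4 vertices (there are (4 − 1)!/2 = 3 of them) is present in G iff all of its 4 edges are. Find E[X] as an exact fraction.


K_4 has (4 − 1)!/2 = 3 labelled Hamiltonian cycles.
For each such Hamiltonian cycle H, let X_H = 1 if all 4 edges of H are present in G. Then P[X_H = 1] = p^{4} = (3/4)^{4} = 81/256.
By linearity: E[X] = Σ_H E[X_H] = 3 · p^{4} = 3 · 81/256 = 243/256.
Numerically: E[X] ≈ 0.9492.

E[X] = 3 · (3/4)^{4} = 243/256 ≈ 0.9492.


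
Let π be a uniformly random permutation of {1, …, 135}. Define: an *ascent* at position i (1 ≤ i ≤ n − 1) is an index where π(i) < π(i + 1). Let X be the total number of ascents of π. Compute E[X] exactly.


Write X = Σ X_I over i = 1, …, 134, with X_I the indicator of one ascent.
There are 134 indicators.
For each fixed i, the pair (π(i), π(i+1)) is a uniformly random ordered pair of distinct values from {1, …, 135}; by symmetry P[π(i) < π(i+1)] = 1/2.
By linearity: E[X] = 134 · (1/2) = (135 − 1) · (1/2) = 67 ≈ 67.00000.

E[X] = 67 = 67.00000.


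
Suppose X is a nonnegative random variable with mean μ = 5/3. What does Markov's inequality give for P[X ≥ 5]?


μ = E[X] = 5/3, a = 5.
Markov: P[X ≥ 5] ≤ μ/a = (5/3)/5 = 1/3.
Numerically: ≈ 0.33333.
(Since a = 5 > μ = 1.66667, the bound 1/3 is < 1 and informative.)

P[X ≥ 5] ≤ 1/3 ≈ 0.33333.


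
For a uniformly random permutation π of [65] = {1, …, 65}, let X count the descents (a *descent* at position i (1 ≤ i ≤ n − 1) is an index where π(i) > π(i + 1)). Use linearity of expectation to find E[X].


Write X = Σ X_I over i = 1, …, 64, with X_I the indicator of one descent.
There are 64 indicators.
For each fixed i, the pair (π(i), π(i+1)) is a uniformly random ordered pair of distinct values from {1, …, 65}; by symmetry P[π(i) > π(i+1)] = 1/2.
By linearity: E[X] = 64 · (1/2) = (65 − 1) · (1/2) = 32 ≈ 32.000.

E[X] = 32 = 32.000.


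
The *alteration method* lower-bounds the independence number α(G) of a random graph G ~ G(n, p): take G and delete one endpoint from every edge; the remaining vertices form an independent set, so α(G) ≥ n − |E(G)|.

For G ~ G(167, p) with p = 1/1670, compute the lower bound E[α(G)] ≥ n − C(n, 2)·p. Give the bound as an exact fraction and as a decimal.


E[|E(G)|] = C(167, 2)·p = 13861 · (1/1670) = 83/10.
E[α(G)] ≥ n − E[|E(G)|] = 167 − 83/10 = 1587/10.
Numerically: ≈ 158.700000.
(This is only a lower bound; the true E[α(G)] may be larger.)

E[α(G)] ≥ 1587/10 ≈ 158.700000.


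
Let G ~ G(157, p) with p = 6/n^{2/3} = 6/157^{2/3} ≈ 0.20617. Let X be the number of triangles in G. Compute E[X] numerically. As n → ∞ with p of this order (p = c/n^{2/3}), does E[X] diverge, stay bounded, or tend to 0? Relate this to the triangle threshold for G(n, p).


Number of potential triangles: C(157, 3) = 632710.
Each occurs with probability p³ ≈ (0.20617)³ ≈ 8.7630330e-03.
By linearity: E[X] = C(157, 3)·p³ ≈ 632710 · 8.7630330e-03 ≈ 5544.45860.
Since α = 2/3 < 1, p = c/n^{2/3} ≫ 1/n is above the triangle threshold p ~ 1/n. Asymptotically E[X] ~ (c³/6)·n^{3(1−α)} = (6³/6)·n^{1} → ∞; triangles are abundant w.h.p.

E[X] ≈ 5544.45860; in regime p = Θ(1/n^{2/3}) E[X] diverges (above the triangle threshold p ~ 1/n).


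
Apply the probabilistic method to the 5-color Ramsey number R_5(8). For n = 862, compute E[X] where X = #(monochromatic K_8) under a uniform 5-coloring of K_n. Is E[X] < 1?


E[X] = C(862, 8) · 5^{1 − 28} = 7317951015318931845 · 5^{−27} = 7317951015318931845/7450580596923828125.
As a reduced fraction: E[X] = 1463590203063786369/1490116119384765625 ≈ 0.98220.
Is E[X] < 1? YES.
Since E[X] < 1, there exists a 5-coloring of K_{862} with no monochromatic K_8; hence R_5(8) > 862.

E[X] = 1463590203063786369/1490116119384765625 ≈ 0.98220; E[X] < 1, so R_5(8) > 862.


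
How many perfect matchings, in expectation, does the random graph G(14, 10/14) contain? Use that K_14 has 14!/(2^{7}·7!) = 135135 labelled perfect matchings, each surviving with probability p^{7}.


K_14 has 14!/(2^{7}·7!) = 135135 labelled perfect matchings.
For each such perfect matching H, let X_H = 1 if all 7 edges of H are present in G. Then P[X_H = 1] = p^{7} = (5/7)^{7} = 78125/823543.
By linearity: E[X] = Σ_H E[X_H] = 135135 · p^{7} = 135135 · 78125/823543 = 1508203125/117649.
Numerically: E[X] ≈ 12820.

E[X] = 135135 · (5/7)^{7} = 1508203125/117649 ≈ 12820.


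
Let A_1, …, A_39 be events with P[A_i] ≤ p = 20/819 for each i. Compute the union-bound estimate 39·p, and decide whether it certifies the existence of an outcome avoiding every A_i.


Union bound: P[∪_{i=1}^{39} A_i] ≤ Σ_i P[A_i] ≤ 39·p = 39·(20/819) = 20/21.
Numerically: 20/21 ≈ 0.9523810.
Is 20/21 < 1? YES.
Since P[∪ A_i] ≤ 20/21 < 1, the complement has P[∩ A_i^c] ≥ 1 − 20/21 = 1/21 > 0, so some outcome avoids every A_i.

39·p = 20/21 ≈ 0.9523810; existence CERTIFIED by the union bound.


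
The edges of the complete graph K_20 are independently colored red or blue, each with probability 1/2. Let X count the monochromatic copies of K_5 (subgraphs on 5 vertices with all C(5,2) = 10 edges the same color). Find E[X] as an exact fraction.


Let X = Σ_S X_S over the C(20, 5) = 15504 subsets S of size 5, where X_S = 1 if the K_5 on S is monochromatic.
For a fixed S, the K_5 on S has C(5, 2) = 10 edges. P[all 10 edges red] = (1/2)^10, and likewise for blue, so P[monochromatic] = 2·(1/2)^10 = 2^{1 − 10} = 1/512.
By linearity of expectation: E[X] = C(20, 5) · 2^{1 − 10} = 15504 · 1/512 = 969/32.
Numerically: E[X] ≈ 30.281.

E[X] = C(20,5)·2^(1−C(5,2)) = 969/32 ≈ 30.281.


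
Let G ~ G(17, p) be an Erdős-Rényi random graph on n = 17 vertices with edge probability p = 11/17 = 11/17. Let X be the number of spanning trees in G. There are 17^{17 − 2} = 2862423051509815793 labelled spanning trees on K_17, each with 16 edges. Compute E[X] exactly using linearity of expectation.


K_17 has 17^{17 − 2} = 2862423051509815793 labelled spanning trees.
For each such spanning tree H, let X_H = 1 if all 16 edges of H are present in G. Then P[X_H = 1] = p^{16} = (11/17)^{16} = 45949729863572161/48661191875666868481.
By linearity of expectation: E[X] = Σ_H E[X_H] = 2862423051509815793 · p^{16} = 2862423051509815793 · 45949729863572161/48661191875666868481 = 45949729863572161/17.
Numerically: E[X] ≈ 2.703e+15.

E[X] = 2862423051509815793 · (11/17)^{16} = 45949729863572161/17 ≈ 2.703e+15.


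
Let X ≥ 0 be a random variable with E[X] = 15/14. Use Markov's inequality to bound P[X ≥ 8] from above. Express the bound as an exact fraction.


μ = E[X] = 15/14, a = 8.
Markov: P[X ≥ 8] ≤ μ/a = (15/14)/8 = 15/112.
Numerically: ≈ 0.1339.
(Since a = 8 > μ = 1.0714, the bound 15/112 is < 1 and informative.)

P[X ≥ 8] ≤ 15/112 ≈ 0.1339.


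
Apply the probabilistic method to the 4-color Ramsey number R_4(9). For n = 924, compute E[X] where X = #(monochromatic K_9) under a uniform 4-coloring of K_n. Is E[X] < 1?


E[X] = C(924, 9) · 4^{1 − 36} = 1301104023557231577684 · 4^{−35} = 1301104023557231577684/1180591620717411303424.
As a reduced fraction: E[X] = 325276005889307894421/295147905179352825856 ≈ 1.1021.
Is E[X] < 1? NO.
Since E[X] ≥ 1, the first-moment bound is inconclusive at n = 924; it does NOT by itself certify R_4(9) > 924.

E[X] = 325276005889307894421/295147905179352825856 ≈ 1.1021; E[X] ≥ 1; first-moment method inconclusive here.


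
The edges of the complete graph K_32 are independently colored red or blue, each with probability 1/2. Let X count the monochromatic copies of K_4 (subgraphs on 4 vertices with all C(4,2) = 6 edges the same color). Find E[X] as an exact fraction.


Let X = Σ_S X_S over the C(32, 4) = 35960 subsets S of size 4, where X_S = 1 if the K_4 on S is monochromatic.
For a fixed S, the K_4 on S has C(4, 2) = 6 edges. P[all 6 edges red] = (1/2)^6, and likewise for blue, so P[monochromatic] = 2·(1/2)^6 = 2^{1 − 6} = 1/32.
Summing: E[X] = C(32, 4) · 2^{1 − 6} = 35960 · 1/32 = 4495/4.
Numerically: E[X] ≈ 1123.750.

E[X] = C(32,4)·2^(1−C(4,2)) = 4495/4 ≈ 1123.750.


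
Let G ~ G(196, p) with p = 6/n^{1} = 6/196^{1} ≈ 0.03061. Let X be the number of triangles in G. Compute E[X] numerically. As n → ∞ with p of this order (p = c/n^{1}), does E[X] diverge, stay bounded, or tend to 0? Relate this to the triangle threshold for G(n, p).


Number of potential triangles: C(196, 3) = 1235780.
Each occurs with probability p³ ≈ (0.03061)³ ≈ 2.868703e-05.
By linearity: E[X] = C(196, 3)·p³ ≈ 1235780 · 2.868703e-05 ≈ 35.4509.
Here α = 1, so p = 6/n is exactly at the triangle threshold p ~ 1/n. Asymptotically E[X] → c³/6 = 6³/6 = 36 ≈ 36.0000, a bounded constant. In this regime the triangle count is asymptotically Poisson(c³/6).

E[X] ≈ 35.4509; in regime p = Θ(1/n^{1}) E[X] stays bounded (at the triangle threshold p ~ 1/n).


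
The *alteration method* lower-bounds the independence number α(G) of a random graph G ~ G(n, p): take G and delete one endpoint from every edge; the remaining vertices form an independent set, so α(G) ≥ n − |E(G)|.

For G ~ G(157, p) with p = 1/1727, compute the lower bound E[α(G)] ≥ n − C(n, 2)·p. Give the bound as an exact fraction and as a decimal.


E[|E(G)|] = C(157, 2)·p = 12246 · (1/1727) = 78/11.
E[α(G)] ≥ n − E[|E(G)|] = 157 − 78/11 = 1649/11.
Numerically: ≈ 149.909.
(This is only a lower bound; the true E[α(G)] may be larger.)

E[α(G)] ≥ 1649/11 ≈ 149.909.


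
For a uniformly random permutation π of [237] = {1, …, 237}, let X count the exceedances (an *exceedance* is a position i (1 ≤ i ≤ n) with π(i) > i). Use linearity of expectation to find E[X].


Write X = Σ_{i=1}^{237} X_i, where X_i = 1_{π(i) > i}.
For each fixed i, π(i) is uniform over {1, …, 237} (marginal of a uniform permutation), so P[π(i) > i] = (n − i)/n. Summing: Σ_{i=1}^{237} (n − i)/n = (0 + 1 + … + 236)/237 = 237(237 − 1)/(2·237) = (237 − 1)/2.
Hence E[X] = Σ_{i=1}^{237} (237 − i)/237 = 118 ≈ 118.000000.

E[X] = 118 = 118.000000.


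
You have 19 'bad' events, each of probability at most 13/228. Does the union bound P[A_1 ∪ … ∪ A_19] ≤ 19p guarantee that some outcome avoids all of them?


Union bound: P[∪_{i=1}^{19} A_i] ≤ Σ_i P[A_i] ≤ 19·p = 19·(13/228) = 13/12.
Numerically: 13/12 ≈ 1.08333.
Is 13/12 < 1? NO.
Since the bound 13/12 is ≥ 1, the union bound is uninformative here; it does NOT by itself certify existence.

19·p = 13/12 ≈ 1.08333; existence NOT certified by the union bound.


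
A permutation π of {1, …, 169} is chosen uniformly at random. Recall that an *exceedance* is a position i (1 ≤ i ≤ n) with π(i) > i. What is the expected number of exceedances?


Write X = Σ_{i=1}^{169} X_i, where X_i = 1_{π(i) > i}.
For each fixed i, π(i) is uniform over {1, …, 169} (marginal of a uniform permutation), so P[π(i) > i] = (n − i)/n. Summing: Σ_{i=1}^{169} (n − i)/n = (0 + 1 + … + 168)/169 = 169(169 − 1)/(2·169) = (169 − 1)/2.
Hence E[X] = Σ_{i=1}^{169} (169 − i)/169 = 84 ≈ 84.00000.

E[X] = 84 = 84.00000.


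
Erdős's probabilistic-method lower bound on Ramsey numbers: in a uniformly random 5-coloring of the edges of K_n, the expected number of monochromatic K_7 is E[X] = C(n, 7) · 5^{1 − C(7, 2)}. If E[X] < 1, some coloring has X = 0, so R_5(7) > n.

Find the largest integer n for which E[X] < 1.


We need C(n, 7) · 5^{1 − 21} < 1, i.e. C(n, 7) < 5^{21 − 1} = 95367431640625.
Check values of n near the boundary:
  n = 335: C(335, 7) = 88202498238195; 88202498238195 < 95367431640625? YES
  n = 336: C(336, 7) = 90079147136880; 90079147136880 < 95367431640625? YES
  n = 337: C(337, 7) = 91989916924632; 91989916924632 < 95367431640625? YES
  n = 338: C(338, 7) = 93935323022736; 93935323022736 < 95367431640625? YES
  n = 339: C(339, 7) = 95915887062372; 95915887062372 < 95367431640625? NO
  n = 340: C(340, 7) = 97932136940560; 97932136940560 < 95367431640625? NO
The largest n with C(n, 7) < 95367431640625 is n = 338 (where E[X] = 93935323022736/95367431640625 ≈ 0.985). Hence R_5(7) > 338, i.e. R_5(7) ≥ 339.

Largest n = 338; hence R_5(7) > 338.


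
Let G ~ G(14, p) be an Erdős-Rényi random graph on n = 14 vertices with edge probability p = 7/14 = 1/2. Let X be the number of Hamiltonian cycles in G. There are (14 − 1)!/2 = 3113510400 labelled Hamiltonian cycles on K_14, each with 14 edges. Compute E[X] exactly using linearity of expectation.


K_14 has (14 − 1)!/2 = 3113510400 labelled Hamiltonian cycles.
For each such Hamiltonian cycle H, let X_H = 1 if all 14 edges of H are present in G. Then P[X_H = 1] = p^{14} = (1/2)^{14} = 1/16384.
Summing the indicators: E[X] = Σ_H E[X_H] = 3113510400 · p^{14} = 3113510400 · 1/16384 = 6081075/32.
Numerically: E[X] ≈ 1.9e+05.

E[X] = 3113510400 · (1/2)^{14} = 6081075/32 ≈ 1.9e+05.


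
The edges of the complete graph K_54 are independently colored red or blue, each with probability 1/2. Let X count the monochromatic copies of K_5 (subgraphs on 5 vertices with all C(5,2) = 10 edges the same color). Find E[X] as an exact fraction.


Let X = Σ_S X_S over the C(54, 5) = 3162510 subsets S of size 5, where X_S = 1 if the K_5 on S is monochromatic.
For a fixed S, the K_5 on S has C(5, 2) = 10 edges. P[all 10 edges red] = (1/2)^10, and likewise for blue, so P[monochromatic] = 2·(1/2)^10 = 2^{1 − 10} = 1/512.
By linearity: E[X] = C(54, 5) · 2^{1 − 10} = 3162510 · 1/512 = 1581255/256.
Numerically: E[X] ≈ 6176.777344.

E[X] = C(54,5)·2^(1−C(5,2)) = 1581255/256 ≈ 6176.777344.


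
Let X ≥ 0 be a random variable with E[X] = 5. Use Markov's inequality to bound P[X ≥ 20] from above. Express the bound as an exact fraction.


μ = E[X] = 5, a = 20.
Markov: P[X ≥ 20] ≤ μ/a = (5)/20 = 1/4.
Numerically: ≈ 0.25000.
(Since a = 20 > μ = 5.00000, the bound 1/4 is < 1 and informative.)

P[X ≥ 20] ≤ 1/4 ≈ 0.25000.


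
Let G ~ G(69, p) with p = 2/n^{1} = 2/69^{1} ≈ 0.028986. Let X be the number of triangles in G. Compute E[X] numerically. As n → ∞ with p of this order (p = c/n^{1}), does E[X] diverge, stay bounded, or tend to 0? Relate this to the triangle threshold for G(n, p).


Number of potential triangles: C(69, 3) = 52394.
Each occurs with probability p³ ≈ (0.028986)³ ≈ 2.4352453e-05.
By linearity: E[X] = C(69, 3)·p³ ≈ 52394 · 2.4352453e-05 ≈ 1.27592.
Here α = 1, so p = 2/n is exactly at the triangle threshold p ~ 1/n. Asymptotically E[X] → c³/6 = 2³/6 = 4/3 ≈ 1.33333, a bounded constant. In this regime the triangle count is asymptotically Poisson(c³/6).

E[X] ≈ 1.27592; in regime p = Θ(1/n^{1}) E[X] stays bounded (at the triangle threshold p ~ 1/n).


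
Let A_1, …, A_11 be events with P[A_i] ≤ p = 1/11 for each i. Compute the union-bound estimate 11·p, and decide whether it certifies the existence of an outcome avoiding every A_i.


Union bound: P[∪_{i=1}^{11} A_i] ≤ Σ_i P[A_i] ≤ 11·p = 11·(1/11) = 1.
Numerically: 1 ≈ 1.0000.
Is 1 < 1? NO.
Since the bound 1 is ≥ 1, the union bound is uninformative here; it does NOT by itself certify existence.

11·p = 1 ≈ 1.0000; existence NOT certified by the union bound.


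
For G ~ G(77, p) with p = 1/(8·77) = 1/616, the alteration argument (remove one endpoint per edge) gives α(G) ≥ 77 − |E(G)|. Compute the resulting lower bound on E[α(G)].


E[|E(G)|] = C(77, 2)·p = 2926 · (1/616) = 19/4.
E[α(G)] ≥ n − E[|E(G)|] = 77 − 19/4 = 289/4.
Numerically: ≈ 72.2500.
(This is only a lower bound; the true E[α(G)] may be larger.)

E[α(G)] ≥ 289/4 ≈ 72.2500.


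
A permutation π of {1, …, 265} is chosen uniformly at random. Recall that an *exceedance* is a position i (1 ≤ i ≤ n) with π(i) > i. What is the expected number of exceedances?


Write X = Σ_{i=1}^{265} X_i, where X_i = 1_{π(i) > i}.
For each fixed i, π(i) is uniform over {1, …, 265} (marginal of a uniform permutation), so P[π(i) > i] = (n − i)/n. Summing: Σ_{i=1}^{265} (n − i)/n = (0 + 1 + … + 264)/265 = 265(265 − 1)/(2·265) = (265 − 1)/2.
Hence E[X] = Σ_{i=1}^{265} (265 − i)/265 = 132 ≈ 132.000000.

E[X] = 132 = 132.000000.


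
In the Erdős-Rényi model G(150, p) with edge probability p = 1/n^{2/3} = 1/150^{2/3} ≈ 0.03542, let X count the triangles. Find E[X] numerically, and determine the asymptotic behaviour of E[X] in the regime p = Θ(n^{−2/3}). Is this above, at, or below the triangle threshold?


Number of potential triangles: C(150, 3) = 551300.
Each occurs with probability p³ ≈ (0.03542)³ ≈ 4.444444e-05.
By linearity: E[X] = C(150, 3)·p³ ≈ 551300 · 4.444444e-05 ≈ 24.5022.
Since α = 2/3 < 1, p = c/n^{2/3} ≫ 1/n is above the triangle threshold p ~ 1/n. Asymptotically E[X] ~ (c³/6)·n^{3(1−α)} = (1³/6)·n^{1} → ∞; triangles are abundant w.h.p.

E[X] ≈ 24.5022; in regime p = Θ(1/n^{2/3}) E[X] diverges (above the triangle threshold p ~ 1/n).


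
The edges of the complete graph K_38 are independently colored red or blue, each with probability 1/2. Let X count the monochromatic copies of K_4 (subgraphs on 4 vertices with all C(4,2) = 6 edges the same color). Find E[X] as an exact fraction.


Let X = Σ_S X_S over the C(38, 4) = 73815 subsets S of size 4, where X_S = 1 if the K_4 on S is monochromatic.
For a fixed S, the K_4 on S has C(4, 2) = 6 edges. P[all 6 edges red] = (1/2)^6, and likewise for blue, so P[monochromatic] = 2·(1/2)^6 = 2^{1 − 6} = 1/32.
By linearity: E[X] = C(38, 4) · 2^{1 − 6} = 73815 · 1/32 = 73815/32.
Numerically: E[X] ≈ 2306.719.

E[X] = C(38,4)·2^(1−C(4,2)) = 73815/32 ≈ 2306.719.


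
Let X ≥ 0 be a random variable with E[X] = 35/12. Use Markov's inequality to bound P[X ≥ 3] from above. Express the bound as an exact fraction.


μ = E[X] = 35/12, a = 3.
Markov: P[X ≥ 3] ≤ μ/a = (35/12)/3 = 35/36.
Numerically: ≈ 0.972222.
(Since a = 3 > μ = 2.916667, the bound 35/36 is < 1 and informative.)

P[X ≥ 3] ≤ 35/36 ≈ 0.972222.


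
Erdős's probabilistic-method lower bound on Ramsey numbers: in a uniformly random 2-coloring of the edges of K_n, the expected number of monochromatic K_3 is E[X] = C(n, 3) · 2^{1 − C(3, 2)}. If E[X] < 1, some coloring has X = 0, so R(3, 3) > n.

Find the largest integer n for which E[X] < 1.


We need C(n, 3) · 2^{1 − 3} < 1, i.e. C(n, 3) < 2^{3 − 1} = 4.
Check values of n near the boundary:
  n = 3: C(3, 3) = 1; 1 < 4? YES
  n = 4: C(4, 3) = 4; 4 < 4? NO
The largest n with C(n, 3) < 4 is n = 3 (where E[X] = 1/4 ≈ 0.250000). Hence R(3, 3) > 3, i.e. R(3, 3) ≥ 4.

Largest n = 3; hence R(3, 3) > 3.


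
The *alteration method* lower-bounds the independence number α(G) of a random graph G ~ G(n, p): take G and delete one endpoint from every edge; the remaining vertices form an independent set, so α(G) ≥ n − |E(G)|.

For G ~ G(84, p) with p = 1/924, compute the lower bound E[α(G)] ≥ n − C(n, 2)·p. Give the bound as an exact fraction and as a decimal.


E[|E(G)|] = C(84, 2)·p = 3486 · (1/924) = 83/22.
E[α(G)] ≥ n − E[|E(G)|] = 84 − 83/22 = 1765/22.
Numerically: ≈ 80.227273.
(This is only a lower bound; the true E[α(G)] may be larger.)

E[α(G)] ≥ 1765/22 ≈ 80.227273.


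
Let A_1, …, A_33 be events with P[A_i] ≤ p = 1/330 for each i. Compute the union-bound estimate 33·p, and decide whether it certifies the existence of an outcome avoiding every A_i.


Union bound: P[∪_{i=1}^{33} A_i] ≤ Σ_i P[A_i] ≤ 33·p = 33·(1/330) = 1/10.
Numerically: 1/10 ≈ 0.1000000.
Is 1/10 < 1? YES.
Since P[∪ A_i] ≤ 1/10 < 1, the complement has P[∩ A_i^c] ≥ 1 − 1/10 = 9/10 > 0, so some outcome avoids every A_i.

33·p = 1/10 ≈ 0.1000000; existence CERTIFIED by the union bound.


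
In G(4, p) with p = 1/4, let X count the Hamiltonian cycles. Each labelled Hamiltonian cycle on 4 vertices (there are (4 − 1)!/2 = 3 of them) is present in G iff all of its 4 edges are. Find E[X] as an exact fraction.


K_4 has (4 − 1)!/2 = 3 labelled Hamiltonian cycles.
For each such Hamiltonian cycle H, let X_H = 1 if all 4 edges of H are present in G. Then P[X_H = 1] = p^{4} = (1/4)^{4} = 1/256.
Summing the indicators: E[X] = Σ_H E[X_H] = 3 · p^{4} = 3 · 1/256 = 3/256.
Numerically: E[X] ≈ 0.0117188.

E[X] = 3 · (1/4)^{4} = 3/256 ≈ 0.0117188.


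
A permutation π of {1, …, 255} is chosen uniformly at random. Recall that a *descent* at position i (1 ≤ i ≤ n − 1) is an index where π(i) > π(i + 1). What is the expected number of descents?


Write X = Σ X_I over i = 1, …, 254, with X_I the indicator of one descent.
There are 254 indicators.
For each fixed i, the pair (π(i), π(i+1)) is a uniformly random ordered pair of distinct values from {1, …, 255}; by symmetry P[π(i) > π(i+1)] = 1/2.
By linearity: E[X] = 254 · (1/2) = (255 − 1) · (1/2) = 127 ≈ 127.000000.

E[X] = 127 = 127.000000.


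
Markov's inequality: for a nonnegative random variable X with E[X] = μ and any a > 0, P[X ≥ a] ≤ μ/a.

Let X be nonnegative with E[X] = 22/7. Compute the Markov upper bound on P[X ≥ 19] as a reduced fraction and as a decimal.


μ = E[X] = 22/7, a = 19.
Markov: P[X ≥ 19] ≤ μ/a = (22/7)/19 = 22/133.
Numerically: ≈ 0.16541.
(Since a = 19 > μ = 3.14286, the bound 22/133 is < 1 and informative.)

P[X ≥ 19] ≤ 22/133 ≈ 0.16541.


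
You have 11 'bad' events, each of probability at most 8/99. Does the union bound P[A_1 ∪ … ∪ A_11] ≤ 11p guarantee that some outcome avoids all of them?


Union bound: P[∪_{i=1}^{11} A_i] ≤ Σ_i P[A_i] ≤ 11·p = 11·(8/99) = 8/9.
Numerically: 8/9 ≈ 0.8889.
Is 8/9 < 1? YES.
Since P[∪ A_i] ≤ 8/9 < 1, the complement has P[∩ A_i^c] ≥ 1 − 8/9 = 1/9 > 0, so some outcome avoids every A_i.

11·p = 8/9 ≈ 0.8889; existence CERTIFIED by the union bound.


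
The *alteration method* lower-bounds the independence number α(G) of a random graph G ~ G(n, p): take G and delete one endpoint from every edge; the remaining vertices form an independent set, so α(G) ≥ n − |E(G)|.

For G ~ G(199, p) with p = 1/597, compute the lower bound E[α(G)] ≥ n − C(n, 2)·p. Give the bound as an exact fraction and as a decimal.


E[|E(G)|] = C(199, 2)·p = 19701 · (1/597) = 33.
E[α(G)] ≥ n − E[|E(G)|] = 199 − 33 = 166.
Numerically: ≈ 166.0000.
(This is only a lower bound; the true E[α(G)] may be larger.)

E[α(G)] ≥ 166 ≈ 166.0000.


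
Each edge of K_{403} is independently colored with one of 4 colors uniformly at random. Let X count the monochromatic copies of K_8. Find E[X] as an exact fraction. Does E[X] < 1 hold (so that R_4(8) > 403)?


E[X] = C(403, 8) · 4^{1 − 28} = 16090020602228430 · 4^{−27} = 16090020602228430/18014398509481984.
As a reduced fraction: E[X] = 8045010301114215/9007199254740992 ≈ 0.8931756.
Is E[X] < 1? YES.
Since E[X] < 1, there exists a 4-coloring of K_{403} with no monochromatic K_8; hence R_4(8) > 403.

E[X] = 8045010301114215/9007199254740992 ≈ 0.8931756; E[X] < 1, so R_4(8) > 403.


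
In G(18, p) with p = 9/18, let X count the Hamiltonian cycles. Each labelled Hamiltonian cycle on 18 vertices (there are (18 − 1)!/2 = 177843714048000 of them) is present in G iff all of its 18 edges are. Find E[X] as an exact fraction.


K_18 has (18 − 1)!/2 = 177843714048000 labelled Hamiltonian cycles.
For each such Hamiltonian cycle H, let X_H = 1 if all 18 edges of H are present in G. Then P[X_H = 1] = p^{18} = (1/2)^{18} = 1/262144.
By linearity of expectation: E[X] = Σ_H E[X_H] = 177843714048000 · p^{18} = 177843714048000 · 1/262144 = 10854718875/16.
Numerically: E[X] ≈ 6.7842e+08.

E[X] = 177843714048000 · (1/2)^{18} = 10854718875/16 ≈ 6.7842e+08.


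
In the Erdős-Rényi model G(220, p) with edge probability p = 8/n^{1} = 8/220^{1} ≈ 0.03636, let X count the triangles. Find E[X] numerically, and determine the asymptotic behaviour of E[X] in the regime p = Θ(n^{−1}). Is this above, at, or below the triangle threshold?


Number of potential triangles: C(220, 3) = 1750540.
Each occurs with probability p³ ≈ (0.03636)³ ≈ 4.808415e-05.
By linearity: E[X] = C(220, 3)·p³ ≈ 1750540 · 4.808415e-05 ≈ 84.1732.
Here α = 1, so p = 8/n is exactly at the triangle threshold p ~ 1/n. Asymptotically E[X] → c³/6 = 8³/6 = 256/3 ≈ 85.3333, a bounded constant. In this regime the triangle count is asymptotically Poisson(c³/6).

E[X] ≈ 84.1732; in regime p = Θ(1/n^{1}) E[X] stays bounded (at the triangle threshold p ~ 1/n).


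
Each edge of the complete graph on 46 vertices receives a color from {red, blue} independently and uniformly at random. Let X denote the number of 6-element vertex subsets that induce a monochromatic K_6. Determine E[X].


Let X = Σ_S X_S over the C(46, 6) = 9366819 subsets S of size 6, where X_S = 1 if the K_6 on S is monochromatic.
For a fixed S, the K_6 on S has C(6, 2) = 15 edges. P[all 15 edges red] = (1/2)^15, and likewise for blue, so P[monochromatic] = 2·(1/2)^15 = 2^{1 − 15} = 1/16384.
By linearity of expectation: E[X] = C(46, 6) · 2^{1 − 15} = 9366819 · 1/16384 = 9366819/16384.
Numerically: E[X] ≈ 571.705.

E[X] = C(46,6)·2^(1−C(6,2)) = 9366819/16384 ≈ 571.705.


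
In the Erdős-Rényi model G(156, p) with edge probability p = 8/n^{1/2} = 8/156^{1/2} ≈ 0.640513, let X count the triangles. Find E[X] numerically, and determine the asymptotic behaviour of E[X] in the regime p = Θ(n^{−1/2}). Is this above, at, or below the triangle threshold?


Number of potential triangles: C(156, 3) = 620620.
Each occurs with probability p³ ≈ (0.640513)³ ≈ 2.62774406e-01.
By linearity: E[X] = C(156, 3)·p³ ≈ 620620 · 2.62774406e-01 ≈ 163083.052003.
Since α = 1/2 < 1, p = c/n^{1/2} ≫ 1/n is above the triangle threshold p ~ 1/n. Asymptotically E[X] ~ (c³/6)·n^{3(1−α)} = (8³/6)·n^{1.5} → ∞; triangles are abundant w.h.p.

E[X] ≈ 163083.052003; in regime p = Θ(1/n^{1/2}) E[X] diverges (above the triangle threshold p ~ 1/n).


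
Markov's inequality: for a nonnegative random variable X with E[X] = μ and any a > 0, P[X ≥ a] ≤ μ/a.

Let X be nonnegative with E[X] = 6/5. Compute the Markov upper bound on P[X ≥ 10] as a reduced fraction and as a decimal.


μ = E[X] = 6/5, a = 10.
Markov: P[X ≥ 10] ≤ μ/a = (6/5)/10 = 3/25.
Numerically: ≈ 0.120.
(Since a = 10 > μ = 1.200, the bound 3/25 is < 1 and informative.)

P[X ≥ 10] ≤ 3/25 ≈ 0.120.


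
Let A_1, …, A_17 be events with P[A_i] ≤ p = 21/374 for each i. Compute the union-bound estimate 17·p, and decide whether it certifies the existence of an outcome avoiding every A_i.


Union bound: P[∪_{i=1}^{17} A_i] ≤ Σ_i P[A_i] ≤ 17·p = 17·(21/374) = 21/22.
Numerically: 21/22 ≈ 0.954545.
Is 21/22 < 1? YES.
Since P[∪ A_i] ≤ 21/22 < 1, the complement has P[∩ A_i^c] ≥ 1 − 21/22 = 1/22 > 0, so some outcome avoids every A_i.

17·p = 21/22 ≈ 0.954545; existence CERTIFIED by the union bound.


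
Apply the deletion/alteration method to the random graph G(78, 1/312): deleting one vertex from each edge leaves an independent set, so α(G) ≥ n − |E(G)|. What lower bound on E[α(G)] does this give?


E[|E(G)|] = C(78, 2)·p = 3003 · (1/312) = 77/8.
E[α(G)] ≥ n − E[|E(G)|] = 78 − 77/8 = 547/8.
Numerically: ≈ 68.375000.
(This is only a lower bound; the true E[α(G)] may be larger.)

E[α(G)] ≥ 547/8 ≈ 68.375000.


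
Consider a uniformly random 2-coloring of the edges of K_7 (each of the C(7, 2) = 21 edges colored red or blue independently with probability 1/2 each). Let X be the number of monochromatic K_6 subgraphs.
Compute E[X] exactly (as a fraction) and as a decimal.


Let X = Σ_S X_S over the C(7, 6) = 7 subsets S of size 6, where X_S = 1 if the K_6 on S is monochromatic.
For a fixed S, the K_6 on S has C(6, 2) = 15 edges. P[all 15 edges red] = (1/2)^15, and likewise for blue, so P[monochromatic] = 2·(1/2)^15 = 2^{1 − 15} = 1/16384.
Summing: E[X] = C(7, 6) · 2^{1 − 15} = 7 · 1/16384 = 7/16384.
Numerically: E[X] ≈ 0.00043.

E[X] = C(7,6)·2^(1−C(6,2)) = 7/16384 ≈ 0.00043.


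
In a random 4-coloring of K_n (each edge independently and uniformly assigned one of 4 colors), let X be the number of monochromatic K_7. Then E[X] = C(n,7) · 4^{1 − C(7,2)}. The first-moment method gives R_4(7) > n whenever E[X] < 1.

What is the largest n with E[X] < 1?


We need C(n, 7) · 4^{1 − 21} < 1, i.e. C(n, 7) < 4^{21 − 1} = 1099511627776.
Check values of n near the boundary:
  n = 176: C(176, 7) = 919790691600; 919790691600 < 1099511627776? YES
  n = 177: C(177, 7) = 957664425960; 957664425960 < 1099511627776? YES
  n = 178: C(178, 7) = 996867063280; 996867063280 < 1099511627776? YES
  n = 179: C(179, 7) = 1037437234460; 1037437234460 < 1099511627776? YES
  n = 180: C(180, 7) = 1079414463600; 1079414463600 < 1099511627776? YES
  n = 181: C(181, 7) = 1122839183400; 1122839183400 < 1099511627776? NO
  n = 182: C(182, 7) = 1167752750736; 1167752750736 < 1099511627776? NO
The largest n with C(n, 7) < 1099511627776 is n = 180 (where E[X] = 67463403975/68719476736 ≈ 0.9817217). Hence R_4(7) > 180, i.e. R_4(7) ≥ 181.

Largest n = 180; hence R_4(7) > 180.


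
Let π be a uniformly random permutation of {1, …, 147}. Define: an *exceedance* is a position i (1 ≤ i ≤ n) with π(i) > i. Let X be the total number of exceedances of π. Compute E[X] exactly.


Write X = Σ_{i=1}^{147} X_i, where X_i = 1_{π(i) > i}.
For each fixed i, π(i) is uniform over {1, …, 147} (marginal of a uniform permutation), so P[π(i) > i] = (n − i)/n. Summing: Σ_{i=1}^{147} (n − i)/n = (0 + 1 + … + 146)/147 = 147(147 − 1)/(2·147) = (147 − 1)/2.
Hence E[X] = Σ_{i=1}^{147} (147 − i)/147 = 73 ≈ 73.0000.

E[X] = 73 = 73.0000.


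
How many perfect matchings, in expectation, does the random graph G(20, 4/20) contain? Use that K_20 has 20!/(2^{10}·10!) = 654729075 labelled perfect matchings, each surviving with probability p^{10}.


K_20 has 20!/(2^{10}·10!) = 654729075 labelled perfect matchings.
For each such perfect matching H, let X_H = 1 if all 10 edges of H are present in G. Then P[X_H = 1] = p^{10} = (1/5)^{10} = 1/9765625.
By linearity of expectation: E[X] = Σ_H E[X_H] = 654729075 · p^{10} = 654729075 · 1/9765625 = 26189163/390625.
Numerically: E[X] ≈ 67.0443.

E[X] = 654729075 · (1/5)^{10} = 26189163/390625 ≈ 67.0443.


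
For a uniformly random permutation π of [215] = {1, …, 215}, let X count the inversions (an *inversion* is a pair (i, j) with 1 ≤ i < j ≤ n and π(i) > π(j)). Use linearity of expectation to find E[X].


Write X = Σ X_I over the C(215, 2) = 23005 pairs i < j, with X_I the indicator of one inversion.
There are 23005 indicators.
For each fixed pair i < j, the values π(i) and π(j) are two distinct elements of {1, …, 215} in uniformly random order; by symmetry P[π(i) > π(j)] = 1/2.
By linearity: E[X] = 23005 · (1/2) = C(215, 2) · (1/2) = 23005/2 = 23005/2 ≈ 11502.5000.

E[X] = 23005/2 = 11502.5000.
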